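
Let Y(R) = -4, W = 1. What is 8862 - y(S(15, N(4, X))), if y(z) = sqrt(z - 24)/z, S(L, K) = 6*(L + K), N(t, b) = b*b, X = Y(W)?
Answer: 8862 - 3*sqrt(2)/62 ≈ 8861.9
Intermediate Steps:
X = -4
N(t, b) = b**2
S(L, K) = 6*K + 6*L (S(L, K) = 6*(K + L) = 6*K + 6*L)
y(z) = sqrt(-24 + z)/z
8862 - y(S(15, N(4, X))) = 8862 - sqrt(-24 + (6*(-4)**2 + 6*15))/(6*(-4)**2 + 6*15) = 8862 - sqrt(-24 + (6*16 + 90))/(6*16 + 90) = 8862 - sqrt(-24 + (96 + 90))/(96 + 90) = 8862 - sqrt(-24 + 186)/186 = 8862 - sqrt(162)/186 = 8862 - 9*sqrt(2)/186 = 8862 - 3*sqrt(2)/62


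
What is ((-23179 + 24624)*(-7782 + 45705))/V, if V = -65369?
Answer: -54798735/65369 ≈ -838.30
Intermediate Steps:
((-23179 + 24624)*(-7782 + 45705))/V = ((-23179 + 24624)*(-7782 + 45705))/(-65369) = (1445*37923)*(-1/65369) = 54798735*(-1/65369) = -54798735/65369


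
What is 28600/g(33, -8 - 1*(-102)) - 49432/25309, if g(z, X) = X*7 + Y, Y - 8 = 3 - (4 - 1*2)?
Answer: 690866256/16881103 ≈ 40.925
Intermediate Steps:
Y = 9 (Y = 8 + (3 - (4 - 1*2)) = 8 + (3 - (4 - 2)) = 8 + (3 - 1*2) = 8 + (3 - 2) = 8 + 1 = 9)
g(z, X) = 9 + 7*X (g(z, X) = X*7 + 9 = 7*X + 9 = 9 + 7*X)
28600/g(33, -8 - 1*(-102)) - 49432/25309 = 28600/(9 + 7*(-8 - 1*(-102))) - 49432/25309 = 28600/(9 + 7*(-8 + 102)) - 49432*1/25309 = 28600/(9 + 7*94) - 49432/25309 = 28600/(9 + 658) - 49432/25309 = 28600/667 - 49432/25309 = 690866256/16881103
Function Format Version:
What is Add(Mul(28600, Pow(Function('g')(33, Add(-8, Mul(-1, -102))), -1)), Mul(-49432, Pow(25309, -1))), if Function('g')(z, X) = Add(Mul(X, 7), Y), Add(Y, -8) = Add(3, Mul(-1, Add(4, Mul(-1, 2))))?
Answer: Rational(690866256, 16881103) ≈ 40.925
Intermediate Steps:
Y = 9 (Y = Add(8, Add(3, Mul(-1, Add(4, Mul(-1, 2))))) = Add(8, Add(3, Mul(-1, Add(4, -2)))) = Add(8, Add(3, Mul(-1, 2))) = Add(8, Add(3, -2)) = Add(8, 1) = 9)
Function('g')(z, X) = Add(9, Mul(7, X)) (Function('g')(z, X) = Add(Mul(X, 7), 9) = Add(Mul(7, X), 9) = Add(9, Mul(7, X)))
Add(Mul(28600, Pow(Function('g')(33, Add(-8, Mul(-1, -102))), -1)), Mul(-49432, Pow(25309, -1))) = Add(Mul(28600, Pow(Add(9, Mul(7, Add(-8, Mul(-1, -102)))), -1)), Mul(-49432, Pow(25309, -1))) = Add(Mul(28600, Pow(Add(9, Mul(7, Add(-8, 102))), -1)), Mul(-49432, Rational(1, 25309))) = Add(Mul(28600, Pow(Add(9, Mul(7, 94)), -1)), Rational(-49432, 25309)) = Add(Mul(28600, Pow(Add(9, 658), -1)), Rational(-49432, 25309)) = Add(Mul(28600, Pow(667, -1)), Rational(-49432, 25309)) = Add(Mul(28600, Rational(1, 667)), Rational(-49432, 25309)) = Add(Rational(28600, 667), Rational(-49432, 25309)) = Rational(690866256, 16881103)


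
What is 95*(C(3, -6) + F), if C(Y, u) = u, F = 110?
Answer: 9880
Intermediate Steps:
95*(C(3, -6) + F) = 95*(-6 + 110) = 95*104 = 9880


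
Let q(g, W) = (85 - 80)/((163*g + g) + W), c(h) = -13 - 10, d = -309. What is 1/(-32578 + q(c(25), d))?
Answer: -4081/132950823 ≈ -3.0696e-5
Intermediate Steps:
c(h) = -23
q(g, W) = 5/(W + 164*g) (q(g, W) = 5/(164*g + W) = 5/(W + 164*g))
1/(-32578 + q(c(25), d)) = 1/(-32578 + 5/(-309 + 164*(-23))) = 1/(-32578 + 5/(-309 - 3772)) = 1/(-32578 + 5/(-4081)) = 1/(-32578 + 5*(-1/4081)) = 1/(-32578 - 5/4081) = 1/(-132950823/4081) = -4081/132950823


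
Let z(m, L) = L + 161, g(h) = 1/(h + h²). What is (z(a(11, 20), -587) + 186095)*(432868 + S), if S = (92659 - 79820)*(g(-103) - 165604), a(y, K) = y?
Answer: -4146583254749780141/10506 ≈ -3.9469e+14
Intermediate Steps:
z(m, L) = 161 + L
S = -22337749563697/10506 (S = (92659 - 79820)*(1/((-103)*(1 - 103)) - 165604) = 12839*(-1/103/(-102) - 165604) = 12839*(-1/103*(-1/102) - 165604) = 12839*(1/10506 - 165604) = 12839*(-1739835623/10506) = -22337749563697/10506 ≈ -2.1262e+9)
(z(a(11, 20), -587) + 186095)*(432868 + S) = ((161 - 587) + 186095)*(432868 - 22337749563697/10506) = (-426 + 186095)*(-22333201852489/10506) = 185669*(-22333201852489/10506) = -4146583254749780141/10506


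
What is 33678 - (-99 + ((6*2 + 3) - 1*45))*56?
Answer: 40902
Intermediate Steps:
33678 - (-99 + ((6*2 + 3) - 1*45))*56 = 33678 - (-99 + ((12 + 3) - 45))*56 = 33678 - (-99 + (15 - 45))*56 = 33678 - (-99 - 30)*56 = 33678 - (-129)*56 = 33678 - 1*(-7224) = 33678 + 7224 = 40902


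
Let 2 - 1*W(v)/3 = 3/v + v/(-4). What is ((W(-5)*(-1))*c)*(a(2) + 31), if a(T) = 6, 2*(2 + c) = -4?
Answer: 2997/5 ≈ 599.40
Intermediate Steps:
c = -4 (c = -2 + (½)*(-4) = -2 - 2 = -4)
W(v) = 6 - 9/v + 3*v/4 (W(v) = 6 - 3*(3/v + v/(-4)) = 6 - 3*(3/v + v*(-¼)) = 6 - 3*(3/v - v/4) = 6 + (-9/v + 3*v/4) = 6 - 9/v + 3*v/4)
((W(-5)*(-1))*c)*(a(2) + 31) = (((6 - 9/(-5) + (¾)*(-5))*(-1))*(-4))*(6 + 31) = (((6 - 9*(-⅕) - 15/4)*(-1))*(-4))*37 = (((6 + 9/5 - 15/4)*(-1))*(-4))*37 = (((81/20)*(-1))*(-4))*37 = -81/20*(-4)*37 = (81/5)*37 = 2997/5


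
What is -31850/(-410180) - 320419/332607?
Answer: -1098508477/1240261266 ≈ -0.88571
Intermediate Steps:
-31850/(-410180) - 320419/332607 = -31850*(-1/410180) - 320419*1/332607 = 3185/41018 - 29129/30237 = -1098508477/1240261266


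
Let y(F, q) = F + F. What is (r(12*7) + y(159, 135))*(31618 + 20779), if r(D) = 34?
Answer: 18443744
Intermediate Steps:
y(F, q) = 2*F
(r(12*7) + y(159, 135))*(31618 + 20779) = (34 + 2*159)*(31618 + 20779) = (34 + 318)*52397 = 352*52397 = 18443744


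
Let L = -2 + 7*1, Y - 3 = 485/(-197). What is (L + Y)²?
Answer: 1190281/38809 ≈ 30.670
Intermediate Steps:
Y = 106/197 (Y = 3 + 485/(-197) = 3 + 485*(-1/197) = 3 - 485/197 = 106/197 ≈ 0.53807)
L = 5 (L = -2 + 7 = 5)
(L + Y)² = (5 + 106/197)² = (1091/197)² = 1190281/38809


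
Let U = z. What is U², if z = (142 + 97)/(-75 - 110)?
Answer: 57121/34225 ≈ 1.6690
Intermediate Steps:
z = -239/185 (z = 239/(-185) = 239*(-1/185) = -239/185 ≈ -1.2919)
U = -239/185 ≈ -1.2919
U² = (-239/185)² = 57121/34225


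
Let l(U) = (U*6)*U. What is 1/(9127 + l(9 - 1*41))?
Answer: 1/15271 ≈ 6.5484e-5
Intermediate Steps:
l(U) = 6*U² (l(U) = (6*U)*U = 6*U²)
1/(9127 + l(9 - 1*41)) = 1/(9127 + 6*(9 - 1*41)²) = 1/(9127 + 6*(9 - 41)²) = 1/(9127 + 6*(-32)²) = 1/(9127 + 6*1024) = 1/(9127 + 6144) = 1/15271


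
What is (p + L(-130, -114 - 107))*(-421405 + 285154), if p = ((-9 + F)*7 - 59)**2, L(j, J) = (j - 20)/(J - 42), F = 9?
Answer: -124758636903/263 ≈ -4.7437e+8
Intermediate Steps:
L(j, J) = (-20 + j)/(-42 + J)
p = 3481 (p = ((-9 + 9)*7 - 59)**2 = (0*7 - 59)**2 = (0 - 59)**2 = (-59)**2 = 3481)
(p + L(-130, -114 - 107))*(-421405 + 285154) = (3481 + (-20 - 130)/(-42 + (-114 - 107)))*(-421405 + 285154) = (3481 - 150/(-42 - 221))*(-136251) = (3481 - 150/(-263))*(-136251) = (3481 - 1/263*(-150))*(-136251) = (3481 + 150/263)*(-136251) = (915653/263)*(-136251) = -124758636903/263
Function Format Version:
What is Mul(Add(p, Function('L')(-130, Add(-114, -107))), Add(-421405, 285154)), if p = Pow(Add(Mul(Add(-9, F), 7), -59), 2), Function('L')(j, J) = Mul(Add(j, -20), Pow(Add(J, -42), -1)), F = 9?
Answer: Rational(-124758636903, 263) ≈ -4.7437e+8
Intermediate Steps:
Function('L')(j, J) = Mul(Pow(Add(-42, J), -1), Add(-20, j)) (Function('L')(j, J) = Mul(Add(-20, j), Pow(Add(-42, J), -1)) = Mul(Pow(Add(-42, J), -1), Add(-20, j)))
p = 3481 (p = Pow(Add(Mul(Add(-9, 9), 7), -59), 2) = Pow(Add(Mul(0, 7), -59), 2) = Pow(Add(0, -59), 2) = Pow(-59, 2) = 3481)
Mul(Add(p, Function('L')(-130, Add(-114, -107))), Add(-421405, 285154)) = Mul(Add(3481, Mul(Pow(Add(-42, Add(-114, -107)), -1), Add(-20, -130))), Add(-421405, 285154)) = Mul(Add(3481, Mul(Pow(Add(-42, -221), -1), -150)), -136251) = Mul(Add(3481, Mul(Pow(-263, -1), -150)), -136251) = Mul(Add(3481, Mul(Rational(-1, 263), -150)), -136251) = Mul(Add(3481, Rational(150, 263)), -136251) = Mul(Rational(915653, 263), -136251) = Rational(-124758636903, 263)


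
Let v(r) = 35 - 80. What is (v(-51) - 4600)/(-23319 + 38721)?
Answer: -4645/15402 ≈ -0.30158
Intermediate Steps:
v(r) = -45
(v(-51) - 4600)/(-23319 + 38721) = (-45 - 4600)/(-23319 + 38721) = -4645/15402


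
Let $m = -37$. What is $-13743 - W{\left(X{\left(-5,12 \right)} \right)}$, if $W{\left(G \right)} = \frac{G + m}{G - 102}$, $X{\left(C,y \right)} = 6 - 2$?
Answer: $- \frac{1346847}{98} \approx -13743.0$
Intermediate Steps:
$X{\left(C,y \right)} = 4$
$W{\left(G \right)} = \frac{-37 + G}{-102 + G}$ ($W{\left(G \right)} = \frac{G - 37}{G - 102} = \frac{-37 + G}{-102 + G}$)
$-13743 - W{\left(X{\left(-5,12 \right)} \right)} = -13743 - \frac{-37 + 4}{-102 + 4} = -13743 - \frac{1}{-98} \left(-33\right) = -13743 - \left(- \frac{1}{98}\right) \left(-33\right) = -13743 - \frac{33}{98} = - \frac{1346847}{98}$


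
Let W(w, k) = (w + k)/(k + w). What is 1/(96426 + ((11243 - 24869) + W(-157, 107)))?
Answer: 1/82801 ≈ 1.2077e-5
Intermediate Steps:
W(w, k) = 1 (W(w, k) = (k + w)/(k + w) = 1)
1/(96426 + ((11243 - 24869) + W(-157, 107))) = 1/(96426 + ((11243 - 24869) + 1)) = 1/(96426 + (-13626 + 1)) = 1/(96426 - 13625) = 1/82801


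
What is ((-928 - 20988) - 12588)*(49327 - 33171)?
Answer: -557446624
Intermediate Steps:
((-928 - 20988) - 12588)*(49327 - 33171) = (-21916 - 12588)*16156 = -34504*16156 = -557446624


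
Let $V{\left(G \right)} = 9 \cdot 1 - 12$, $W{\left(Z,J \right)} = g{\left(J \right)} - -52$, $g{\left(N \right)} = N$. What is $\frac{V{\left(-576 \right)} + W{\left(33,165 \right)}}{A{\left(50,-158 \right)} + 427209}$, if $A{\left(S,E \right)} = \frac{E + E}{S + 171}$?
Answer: $\frac{47294}{94412873} \approx 0.00050093$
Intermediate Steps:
$A{\left(S,E \right)} = \frac{2 E}{171 + S}$
$W{\left(Z,J \right)} = 52 + J$ ($W{\left(Z,J \right)} = J - -52 = J + 52 = 52 + J$)
$V{\left(G \right)} = -3$ ($V{\left(G \right)} = 9 - 12 = -3$)
$\frac{V{\left(-576 \right)} + W{\left(33,165 \right)}}{A{\left(50,-158 \right)} + 427209} = \frac{-3 + \left(52 + 165\right)}{2 \left(-158\right) \frac{1}{171 + 50} + 427209} = \frac{-3 + 217}{2 \left(-158\right) \frac{1}{221} + 427209} = \frac{214}{2 \left(-158\right) \frac{1}{221} + 427209} = \frac{214}{- \frac{316}{221} + 427209} = \frac{214}{\frac{94412873}{221}} = 214 \cdot \frac{221}{94412873} = \frac{47294}{94412873}$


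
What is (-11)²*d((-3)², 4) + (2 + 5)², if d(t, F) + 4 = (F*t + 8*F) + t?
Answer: 8882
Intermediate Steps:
d(t, F) = -4 + t + 8*F + F*t (d(t, F) = -4 + ((F*t + 8*F) + t) = -4 + ((8*F + F*t) + t) = -4 + (t + 8*F + F*t) = -4 + t + 8*F + F*t)
(-11)²*d((-3)², 4) + (2 + 5)² = (-11)²*(-4 + (-3)² + 8*4 + 4*(-3)²) + (2 + 5)² = 121*(-4 + 9 + 32 + 4*9) + 7² = 121*(-4 + 9 + 32 + 36) + 49 = 121*73 + 49 = 8833 + 49 = 8882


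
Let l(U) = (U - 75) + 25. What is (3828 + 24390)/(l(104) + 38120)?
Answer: 14109/19087 ≈ 0.73919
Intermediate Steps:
l(U) = -50 + U (l(U) = (-75 + U) + 25 = -50 + U)
(3828 + 24390)/(l(104) + 38120) = (3828 + 24390)/((-50 + 104) + 38120) = 28218/(54 + 38120) = 28218/38174 = 28218*(1/38174) = 14109/19087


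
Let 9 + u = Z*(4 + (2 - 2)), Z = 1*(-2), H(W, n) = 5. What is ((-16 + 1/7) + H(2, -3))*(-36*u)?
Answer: -46512/7 ≈ -6644.6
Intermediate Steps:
Z = -2
u = -17 (u = -9 - 2*(4 + (2 - 2)) = -9 - 2*(4 + 0) = -9 - 2*4 = -9 - 8 = -17)
((-16 + 1/7) + H(2, -3))*(-36*u) = ((-16 + 1/7) + 5)*(-36*(-17)) = ((-16 + 1/7) + 5)*612 = (-111/7 + 5)*612 = -76/7*612 = -46512/7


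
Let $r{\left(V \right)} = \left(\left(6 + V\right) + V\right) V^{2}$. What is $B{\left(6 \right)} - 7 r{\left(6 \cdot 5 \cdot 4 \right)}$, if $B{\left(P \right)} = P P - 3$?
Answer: $-24796767$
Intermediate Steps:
$B{\left(P \right)} = -3 + P^{2}$ ($B{\left(P \right)} = P^{2} - 3 = -3 + P^{2}$)
$r{\left(V \right)} = V^{2} \left(6 + 2 V\right)$ ($r{\left(V \right)} = \left(6 + 2 V\right) V^{2} = V^{2} \left(6 + 2 V\right)$)
$B{\left(6 \right)} - 7 r{\left(6 \cdot 5 \cdot 4 \right)} = \left(-3 + 6^{2}\right) - 7 \cdot 2 \left(6 \cdot 5 \cdot 4\right)^{2} \left(3 + 6 \cdot 5 \cdot 4\right) = \left(-3 + 36\right) - 7 \cdot 2 \left(30 \cdot 4\right)^{2} \left(3 + 30 \cdot 4\right) = 33 - 7 \cdot 2 \cdot 120^{2} \left(3 + 120\right) = 33 - 7 \cdot 2 \cdot 14400 \cdot 123 = 33 - 24796800 = -24796767$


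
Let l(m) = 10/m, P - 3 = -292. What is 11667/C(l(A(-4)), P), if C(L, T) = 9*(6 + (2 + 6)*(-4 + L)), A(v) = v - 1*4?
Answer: -3889/108 ≈ -36.009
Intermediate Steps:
A(v) = -4 + v (A(v) = v - 4 = -4 + v)
P = -289 (P = 3 - 292 = -289)
C(L, T) = -234 + 72*L (C(L, T) = 9*(6 + 8*(-4 + L)) = 9*(6 + (-32 + 8*L)) = 9*(-26 + 8*L) = -234 + 72*L)
11667/C(l(A(-4)), P) = 11667/(-234 + 72*(10/(-4 - 4))) = 11667/(-234 + 72*(10/(-8))) = 11667/(-234 + 72*(10*(-1/8))) = 11667/(-234 + 72*(-5/4)) = 11667/(-234 - 90) = 11667/(-324) = 11667*(-1/324) = -3889/108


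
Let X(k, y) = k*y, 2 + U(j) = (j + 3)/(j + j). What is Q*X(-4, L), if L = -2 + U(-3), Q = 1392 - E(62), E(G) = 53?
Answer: 21424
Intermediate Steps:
Q = 1339 (Q = 1392 - 1*53 = 1392 - 53 = 1339)
U(j) = -2 + (3 + j)/(2*j) (U(j) = -2 + (j + 3)/(j + j) = -2 + (3 + j)/((2*j)) = -2 + (3 + j)*(1/(2*j)) = -2 + (3 + j)/(2*j))
L = -4 (L = -2 + (3/2)*(1 - 1*(-3))/(-3) = -2 + (3/2)*(-⅓)*(1 + 3) = -2 + (3/2)*(-⅓)*4 = -2 - 2 = -4)
Q*X(-4, L) = 1339*(-4*(-4)) = 1339*16 = 21424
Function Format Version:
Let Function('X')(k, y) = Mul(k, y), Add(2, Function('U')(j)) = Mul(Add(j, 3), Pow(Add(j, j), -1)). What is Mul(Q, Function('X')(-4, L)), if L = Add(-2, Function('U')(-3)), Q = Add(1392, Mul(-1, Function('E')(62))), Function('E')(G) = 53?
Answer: 21424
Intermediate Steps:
Q = 1339 (Q = Add(1392, Mul(-1, 53)) = Add(1392, -53) = 1339)
Function('U')(j) = Add(-2, Mul(Rational(1, 2), Pow(j, -1), Add(3, j))) (Function('U')(j) = Add(-2, Mul(Add(j, 3), Pow(Add(j, j), -1))) = Add(-2, Mul(Add(3, j), Pow(Mul(2, j), -1))) = Add(-2, Mul(Add(3, j), Mul(Rational(1, 2), Pow(j, -1)))) = Add(-2, Mul(Rational(1, 2), Pow(j, -1), Add(3, j))))
L = -4 (L = Add(-2, Mul(Rational(3, 2), Pow(-3, -1), Add(1, Mul(-1, -3)))) = Add(-2, Mul(Rational(3, 2), Rational(-1, 3), Add(1, 3))) = Add(-2, Mul(Rational(3, 2), Rational(-1, 3), 4)) = Add(-2, -2) = -4)
Mul(Q, Function('X')(-4, L)) = Mul(1339, Mul(-4, -4)) = Mul(1339, 16) = 21424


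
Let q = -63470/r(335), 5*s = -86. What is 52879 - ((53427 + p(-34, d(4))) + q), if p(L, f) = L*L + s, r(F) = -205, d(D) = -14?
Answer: -409264/205 ≈ -1996.4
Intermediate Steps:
s = -86/5 (s = (⅕)*(-86) = -86/5 ≈ -17.200)
p(L, f) = -86/5 + L² (p(L, f) = L*L - 86/5 = L² - 86/5 = -86/5 + L²)
q = 12694/41 (q = -63470/(-205) = -63470*(-1/205) = 12694/41 ≈ 309.61)
52879 - ((53427 + p(-34, d(4))) + q) = 52879 - ((53427 + (-86/5 + (-34)²)) + 12694/41) = 52879 - ((53427 + (-86/5 + 1156)) + 12694/41) = 52879 - ((53427 + 5694/5) + 12694/41) = 52879 - (272829/5 + 12694/41) = 52879 - 1*11249459/205 = 52879 - 11249459/205 = -409264/205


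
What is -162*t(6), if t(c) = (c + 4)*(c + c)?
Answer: -19440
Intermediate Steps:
t(c) = 2*c*(4 + c) (t(c) = (4 + c)*(2*c) = 2*c*(4 + c))
-162*t(6) = -324*6*(4 + 6) = -324*6*10 = -162*120 = -19440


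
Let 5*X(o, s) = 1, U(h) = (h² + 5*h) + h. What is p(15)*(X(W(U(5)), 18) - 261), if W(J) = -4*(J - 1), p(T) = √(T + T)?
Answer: -1304*√30/5 ≈ -1428.5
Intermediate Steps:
p(T) = √2*√T (p(T) = √(2*T) = √2*√T)
U(h) = h² + 6*h
W(J) = 4 - 4*J (W(J) = -4*(-1 + J) = 4 - 4*J)
X(o, s) = ⅕ (X(o, s) = (⅕)*1 = ⅕)
p(15)*(X(W(U(5)), 18) - 261) = (√2*√15)*(⅕ - 261) = √30*(-1304/5) = -1304*√30/5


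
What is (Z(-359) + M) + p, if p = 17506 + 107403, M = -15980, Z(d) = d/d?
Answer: 108930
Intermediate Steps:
Z(d) = 1
p = 124909
(Z(-359) + M) + p = (1 - 15980) + 124909 = -15979 + 124909 = 108930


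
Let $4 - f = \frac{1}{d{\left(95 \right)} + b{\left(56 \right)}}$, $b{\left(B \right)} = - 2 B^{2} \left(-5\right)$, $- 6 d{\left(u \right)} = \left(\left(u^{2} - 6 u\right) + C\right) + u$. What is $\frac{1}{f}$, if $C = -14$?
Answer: $\frac{89812}{359245} \approx 0.25$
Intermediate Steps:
$d{\left(u \right)} = \frac{7}{3} - \frac{u^{2}}{6} + \frac{5 u}{6}$ ($d{\left(u \right)} = - \frac{\left(\left(u^{2} - 6 u\right) - 14\right) + u}{6} = - \frac{\left(-14 + u^{2} - 6 u\right) + u}{6} = - \frac{-14 + u^{2} - 5 u}{6} = \frac{7}{3} - \frac{u^{2}}{6} + \frac{5 u}{6}$)
$b{\left(B \right)} = 10 B^{2}$
$f = \frac{359245}{89812}$ ($f = 4 - \frac{1}{\left(\frac{7}{3} - \frac{95^{2}}{6} + \frac{5}{6} \cdot 95\right) + 10 \cdot 56^{2}} = 4 - \frac{1}{\left(\frac{7}{3} - \frac{9025}{6} + \frac{475}{6}\right) + 10 \cdot 3136} = 4 - \frac{1}{\left(\frac{7}{3} - \frac{9025}{6} + \frac{475}{6}\right) + 31360} = 4 - \frac{1}{- \frac{4268}{3} + 31360} = 4 - \frac{1}{\frac{89812}{3}} = 4 - \frac{3}{89812} = \frac{359245}{89812} \approx 4.0$)
$\frac{1}{f} = \frac{1}{\frac{359245}{89812}} = \frac{89812}{359245}$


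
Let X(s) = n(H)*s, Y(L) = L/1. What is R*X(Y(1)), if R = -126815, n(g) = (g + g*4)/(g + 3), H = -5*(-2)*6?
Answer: -12681500/21 ≈ -6.0388e+5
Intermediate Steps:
Y(L) = L (Y(L) = L*1 = L)
H = 60 (H = 10*6 = 60)
n(g) = 5*g/(3 + g) (n(g) = (g + 4*g)/(3 + g) = (5*g)/(3 + g) = 5*g/(3 + g))
X(s) = 100*s/21 (X(s) = (5*60/(3 + 60))*s = (5*60/63)*s = (5*60*(1/63))*s = 100*s/21)
R*X(Y(1)) = -12681500/21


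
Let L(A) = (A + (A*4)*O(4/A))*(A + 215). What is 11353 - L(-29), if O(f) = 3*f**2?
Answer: 521375/29 ≈ 17978.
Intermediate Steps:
L(A) = (215 + A)*(A + 192/A) (L(A) = (A + (A*4)*(3*(4/A)**2))*(A + 215) = (A + (4*A)*(3*(16/A**2)))*(215 + A) = (A + (4*A)*(48/A**2))*(215 + A) = (A + 192/A)*(215 + A) = (215 + A)*(A + 192/A))
11353 - L(-29) = 11353 - (192 + (-29)**2 + 215*(-29) + 41280/(-29)) = 11353 - (192 + 841 - 6235 + 41280*(-1/29)) = 11353 - (192 + 841 - 6235 - 41280/29) = 11353 - 1*(-192138/29) = 11353 + 192138/29 = 521375/29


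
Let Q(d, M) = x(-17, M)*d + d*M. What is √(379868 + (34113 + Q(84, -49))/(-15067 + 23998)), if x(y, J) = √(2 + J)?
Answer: √(3366620933195 + 83356*I*√47)/2977 ≈ 616.34 + 5.2309e-5*I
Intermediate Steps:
Q(d, M) = M*d + d*√(2 + M) (Q(d, M) = √(2 + M)*d + d*M = d*√(2 + M) + M*d = M*d + d*√(2 + M))
√(379868 + (34113 + Q(84, -49))/(-15067 + 23998)) = √(379868 + (34113 + 84*(-49 + √(2 - 49)))/(-15067 + 23998)) = √(379868 + (34113 + 84*(-49 + √(-47)))/8931) = √(379868 + (34113 + 84*(-49 + I*√47))*(1/8931)) = √(379868 + (34113 + (-4116 + 84*I*√47))*(1/8931)) = √(379868 + (29997 + 84*I*√47)*(1/8931)) = √(379868 + (9999/2977 + 28*I*√47/2977)) = √(1130877035/2977 + 28*I*√47/2977)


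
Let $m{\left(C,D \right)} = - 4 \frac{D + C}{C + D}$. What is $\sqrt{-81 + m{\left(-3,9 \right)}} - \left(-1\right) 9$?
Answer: $9 + i \sqrt{85} \approx 9.0 + 9.2195 i$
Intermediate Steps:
$m{\left(C,D \right)} = -4$ ($m{\left(C,D \right)} = - 4 \frac{C + D}{C + D} = \left(-4\right) 1 = -4$)
$\sqrt{-81 + m{\left(-3,9 \right)}} - \left(-1\right) 9 = \sqrt{-81 - 4} - \left(-1\right) 9 = \sqrt{-85} - -9 = i \sqrt{85} + 9 = 9 + i \sqrt{85}$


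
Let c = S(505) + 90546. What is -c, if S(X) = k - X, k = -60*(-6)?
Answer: -90401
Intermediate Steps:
k = 360
S(X) = 360 - X
c = 90401 (c = (360 - 1*505) + 90546 = (360 - 505) + 90546 = -145 + 90546 = 90401)
-c = -1*90401 = -90401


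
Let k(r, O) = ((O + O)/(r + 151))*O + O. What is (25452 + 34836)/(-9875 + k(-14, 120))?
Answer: -8259456/1307635 ≈ -6.3163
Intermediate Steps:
k(r, O) = O + 2*O²/(151 + r) (k(r, O) = ((2*O)/(151 + r))*O + O = (2*O/(151 + r))*O + O = 2*O²/(151 + r) + O = O + 2*O²/(151 + r))
(25452 + 34836)/(-9875 + k(-14, 120)) = (25452 + 34836)/(-9875 + 120*(151 - 14 + 2*120)/(151 - 14)) = 60288/(-9875 + 120*(151 - 14 + 240)/137) = 60288/(-9875 + 120*(1/137)*377) = 60288/(-9875 + 45240/137) = 60288/(-1307635/137) = 60288*(-137/1307635) = -8259456/1307635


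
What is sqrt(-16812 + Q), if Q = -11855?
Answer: I*sqrt(28667) ≈ 169.31*I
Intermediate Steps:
sqrt(-16812 + Q) = sqrt(-16812 - 11855) = sqrt(-28667) = I*sqrt(28667)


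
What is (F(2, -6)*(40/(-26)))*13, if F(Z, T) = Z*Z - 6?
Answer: 40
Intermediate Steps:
F(Z, T) = -6 + Z² (F(Z, T) = Z² - 6 = -6 + Z²)
(F(2, -6)*(40/(-26)))*13 = ((-6 + 2²)*(40/(-26)))*13 = ((-6 + 4)*(40*(-1/26)))*13 = -2*(-20/13)*13 = (40/13)*13 = 40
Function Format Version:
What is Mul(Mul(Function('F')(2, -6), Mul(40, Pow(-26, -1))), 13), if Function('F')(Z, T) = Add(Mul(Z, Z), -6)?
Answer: 40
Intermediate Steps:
Function('F')(Z, T) = Add(-6, Pow(Z, 2)) (Function('F')(Z, T) = Add(Pow(Z, 2), -6) = Add(-6, Pow(Z, 2)))
Mul(Mul(Function('F')(2, -6), Mul(40, Pow(-26, -1))), 13) = Mul(Mul(Add(-6, Pow(2, 2)), Mul(40, Pow(-26, -1))), 13) = Mul(Mul(Add(-6, 4), Mul(40, Rational(-1, 26))), 13) = Mul(Mul(-2, Rational(-20, 13)), 13) = Mul(Rational(40, 13), 13) = 40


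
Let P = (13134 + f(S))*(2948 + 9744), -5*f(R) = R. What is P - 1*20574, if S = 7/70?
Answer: 4166897504/25 ≈ 1.6668e+8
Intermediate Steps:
S = ⅒ (S = 7*(1/70) = ⅒ ≈ 0.10000)
f(R) = -R/5
P = 4167411854/25 (P = (13134 - ⅕*⅒)*(2948 + 9744) = (13134 - 1/50)*12692 = (656699/50)*12692 = 4167411854/25 ≈ 1.6670e+8)
P - 1*20574 = 4167411854/25 - 1*20574 = 4167411854/25 - 20574 = 4166897504/25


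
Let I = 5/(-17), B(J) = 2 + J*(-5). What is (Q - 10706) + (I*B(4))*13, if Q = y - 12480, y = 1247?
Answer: -371793/17 ≈ -21870.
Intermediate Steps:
B(J) = 2 - 5*J
I = -5/17 (I = 5*(-1/17) = -5/17 ≈ -0.29412)
Q = -11233 (Q = 1247 - 12480 = -11233)
(Q - 10706) + (I*B(4))*13 = (-11233 - 10706) - 5*(2 - 5*4)/17*13 = -21939 - 5*(2 - 20)/17*13 = -21939 - 5/17*(-18)*13 = -21939 + (90/17)*13 = -21939 + 1170/17 = -371793/17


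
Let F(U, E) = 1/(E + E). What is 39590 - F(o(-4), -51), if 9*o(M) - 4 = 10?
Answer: 4038181/102 ≈ 39590.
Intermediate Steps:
o(M) = 14/9 (o(M) = 4/9 + (1/9)*10 = 4/9 + 10/9 = 14/9)
F(U, E) = 1/(2*E)
39590 - F(o(-4), -51) = 39590 - 1/(2*(-51)) = 39590 - (-1)/(2*51) = 39590 - 1*(-1/102) = 39590 + 1/102 = 4038181/102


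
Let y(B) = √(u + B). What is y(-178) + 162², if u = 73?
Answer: 26244 + I*√105 ≈ 26244.0 + 10.247*I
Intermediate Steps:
y(B) = √(73 + B)
y(-178) + 162² = √(73 - 178) + 162² = √(-105) + 26244 = I*√105 + 26244 = 26244 + I*√105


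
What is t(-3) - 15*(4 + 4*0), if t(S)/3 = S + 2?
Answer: -63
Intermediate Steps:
t(S) = 6 + 3*S (t(S) = 3*(S + 2) = 3*(2 + S) = 6 + 3*S)
t(-3) - 15*(4 + 4*0) = (6 + 3*(-3)) - 15*(4 + 4*0) = (6 - 9) - 15*(4 + 0) = -3 - 15*4 = -3 - 60 = -63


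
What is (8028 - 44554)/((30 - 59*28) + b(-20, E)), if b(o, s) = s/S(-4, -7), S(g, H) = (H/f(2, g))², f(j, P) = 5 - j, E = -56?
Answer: 127841/5713 ≈ 22.377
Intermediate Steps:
S(g, H) = H²/9 (S(g, H) = (H/(5 - 1*2))² = (H/(5 - 2))² = (H/3)² = H²/9)
b(o, s) = 9*s/49 (b(o, s) = s/(((⅑)*(-7)²)) = s/(((⅑)*49)) = s/(49/9) = s*(9/49) = 9*s/49)
(8028 - 44554)/((30 - 59*28) + b(-20, E)) = (8028 - 44554)/((30 - 59*28) + (9/49)*(-56)) = -36526/((30 - 1652) - 72/7) = -36526/(-1622 - 72/7) = -36526/(-11426/7) = -36526*(-7/11426) = 127841/5713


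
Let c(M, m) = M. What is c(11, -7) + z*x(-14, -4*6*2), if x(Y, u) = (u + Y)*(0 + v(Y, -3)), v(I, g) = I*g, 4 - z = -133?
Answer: -356737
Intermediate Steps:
z = 137 (z = 4 - 1*(-133) = 4 + 133 = 137)
x(Y, u) = -3*Y*(Y + u) (x(Y, u) = (u + Y)*(0 + Y*(-3)) = (Y + u)*(0 - 3*Y) = (Y + u)*(-3*Y) = -3*Y*(Y + u))
c(11, -7) + z*x(-14, -4*6*2) = 11 + 137*(-3*(-14)*(-14 - 4*6*2)) = 11 + 137*(-3*(-14)*(-14 - 24*2)) = 11 + 137*(-3*(-14)*(-14 - 48)) = 11 + 137*(-3*(-14)*(-62)) = 11 + 137*(-2604) = 11 - 356748 = -356737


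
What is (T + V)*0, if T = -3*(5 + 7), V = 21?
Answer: 0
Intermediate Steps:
T = -36 (T = -3*12 = -36)
(T + V)*0 = (-36 + 21)*0 = -15*0 = 0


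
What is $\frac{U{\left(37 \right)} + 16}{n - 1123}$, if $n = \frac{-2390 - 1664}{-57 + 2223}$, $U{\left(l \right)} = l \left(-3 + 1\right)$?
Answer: $\frac{31407}{609118} \approx 0.051561$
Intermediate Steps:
$U{\left(l \right)} = - 2 l$ ($U{\left(l \right)} = l \left(-2\right) = - 2 l$)
$n = - \frac{2027}{1083}$ ($n = - \frac{4054}{2166} = \left(-4054\right) \frac{1}{2166} = - \frac{2027}{1083} \approx -1.8717$)
$\frac{U{\left(37 \right)} + 16}{n - 1123} = \frac{\left(-2\right) 37 + 16}{- \frac{2027}{1083} - 1123} = \frac{-74 + 16}{- \frac{1218236}{1083}} = \left(-58\right) \left(- \frac{1083}{1218236}\right) = \frac{31407}{609118}$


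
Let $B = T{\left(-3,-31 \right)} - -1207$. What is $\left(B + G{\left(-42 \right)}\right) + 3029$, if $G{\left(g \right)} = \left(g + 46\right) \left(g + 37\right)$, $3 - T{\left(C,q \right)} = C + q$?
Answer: $4253$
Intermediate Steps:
$T{\left(C,q \right)} = 3 - C - q$ ($T{\left(C,q \right)} = 3 - \left(C + q\right) = 3 - C - q$)
$G{\left(g \right)} = \left(37 + g\right) \left(46 + g\right)$ ($G{\left(g \right)} = \left(46 + g\right) \left(37 + g\right) = \left(37 + g\right) \left(46 + g\right)$)
$B = 1244$ ($B = \left(3 - -3 - -31\right) - -1207 = \left(3 + 3 + 31\right) + 1207 = 37 + 1207 = 1244$)
$\left(B + G{\left(-42 \right)}\right) + 3029 = \left(1244 + \left(1702 + \left(-42\right)^{2} + 83 \left(-42\right)\right)\right) + 3029 = \left(1244 + \left(1702 + 1764 - 3486\right)\right) + 3029 = \left(1244 - 20\right) + 3029 = 1224 + 3029 = 4253$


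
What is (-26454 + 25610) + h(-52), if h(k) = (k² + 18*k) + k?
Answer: 872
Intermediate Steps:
h(k) = k² + 19*k
(-26454 + 25610) + h(-52) = (-26454 + 25610) - 52*(19 - 52) = -844 - 52*(-33) = -844 + 1716 = 872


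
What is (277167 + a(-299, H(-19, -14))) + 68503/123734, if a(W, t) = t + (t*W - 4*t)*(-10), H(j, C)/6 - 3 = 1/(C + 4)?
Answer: 204103535003/618670 ≈ 3.2991e+5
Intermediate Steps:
H(j, C) = 18 + 6/(4 + C) (H(j, C) = 18 + 6/(C + 4) = 18 + 6/(4 + C))
a(W, t) = 41*t - 10*W*t (a(W, t) = t + (W*t - 4*t)*(-10) = t + (-4*t + W*t)*(-10) = t + (40*t - 10*W*t) = 41*t - 10*W*t)
(277167 + a(-299, H(-19, -14))) + 68503/123734 = (277167 + (6*(13 + 3*(-14))/(4 - 14))*(41 - 10*(-299))) + 68503/123734 = (277167 + (6*(13 - 42)/(-10))*(41 + 2990)) + 68503*(1/123734) = (277167 + (6*(-⅒)*(-29))*3031) + 68503/123734 = (277167 + (87/5)*3031) + 68503/123734 = (277167 + 263697/5) + 68503/123734 = 1649532/5 + 68503/123734 = 204103535003/618670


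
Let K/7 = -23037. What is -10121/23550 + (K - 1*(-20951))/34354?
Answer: -1825975117/404518350 ≈ -4.5139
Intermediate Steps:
K = -161259 (K = 7*(-23037) = -161259)
-10121/23550 + (K - 1*(-20951))/34354 = -10121/23550 + (-161259 - 1*(-20951))/34354 = -10121*1/23550 + (-161259 + 20951)*(1/34354) = -10121/23550 - 140308*1/34354 = -10121/23550 - 70154/17177 = -1825975117/404518350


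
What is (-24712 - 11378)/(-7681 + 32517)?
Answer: -18045/12418 ≈ -1.4531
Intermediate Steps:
(-24712 - 11378)/(-7681 + 32517) = -36090/24836 = -36090*1/24836 = -18045/12418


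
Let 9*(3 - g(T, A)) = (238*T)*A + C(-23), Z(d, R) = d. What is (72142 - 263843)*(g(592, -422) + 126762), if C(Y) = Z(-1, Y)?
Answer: -1290765390622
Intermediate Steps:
C(Y) = -1
g(T, A) = 28/9 - 238*A*T/9 (g(T, A) = 3 - ((238*T)*A - 1)/9 = 3 - (238*A*T - 1)/9 = 3 - (-1 + 238*A*T)/9 = 3 + (⅑ - 238*A*T/9) = 28/9 - 238*A*T/9)
(72142 - 263843)*(g(592, -422) + 126762) = (72142 - 263843)*((28/9 - 238/9*(-422)*592) + 126762) = -191701*((28/9 + 59458112/9) + 126762) = -191701*(6606460 + 126762) = -191701*6733222 = -1290765390622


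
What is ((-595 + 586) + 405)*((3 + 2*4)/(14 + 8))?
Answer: 198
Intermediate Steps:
((-595 + 586) + 405)*((3 + 2*4)/(14 + 8)) = (-9 + 405)*((3 + 8)/22) = 396*(11*(1/22)) = 396*(1/2) = 198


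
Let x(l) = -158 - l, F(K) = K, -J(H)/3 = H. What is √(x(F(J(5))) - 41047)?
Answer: I*√41190 ≈ 202.95*I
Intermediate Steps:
J(H) = -3*H
√(x(F(J(5))) - 41047) = √((-158 - (-3)*5) - 41047) = √((-158 - 1*(-15)) - 41047) = √((-158 + 15) - 41047) = √(-143 - 41047) = √(-41190) = I*√41190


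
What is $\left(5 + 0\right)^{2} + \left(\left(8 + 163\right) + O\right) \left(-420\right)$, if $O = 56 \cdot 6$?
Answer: $-212915$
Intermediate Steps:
$O = 336$
$\left(5 + 0\right)^{2} + \left(\left(8 + 163\right) + O\right) \left(-420\right) = \left(5 + 0\right)^{2} + \left(\left(8 + 163\right) + 336\right) \left(-420\right) = 5^{2} + \left(171 + 336\right) \left(-420\right) = 25 + 507 \left(-420\right) = 25 - 212940 = -212915$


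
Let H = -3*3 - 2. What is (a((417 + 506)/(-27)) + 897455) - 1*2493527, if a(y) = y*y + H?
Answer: -1162692578/729 ≈ -1.5949e+6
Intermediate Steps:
H = -11 (H = -9 - 2 = -11)
a(y) = -11 + y² (a(y) = y*y - 11 = y² - 11 = -11 + y²)
(a((417 + 506)/(-27)) + 897455) - 1*2493527 = ((-11 + ((417 + 506)/(-27))²) + 897455) - 1*2493527 = ((-11 + (923*(-1/27))²) + 897455) - 2493527 = ((-11 + (-923/27)²) + 897455) - 2493527 = ((-11 + 851929/729) + 897455) - 2493527 = (843910/729 + 897455) - 2493527 = 655088605/729 - 2493527 = -1162692578/729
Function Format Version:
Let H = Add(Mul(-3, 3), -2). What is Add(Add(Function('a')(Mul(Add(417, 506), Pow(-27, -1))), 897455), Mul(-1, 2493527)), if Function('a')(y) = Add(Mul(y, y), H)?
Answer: Rational(-1162692578, 729) ≈ -1.5949e+6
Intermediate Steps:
H = -11 (H = Add(-9, -2) = -11)
Function('a')(y) = Add(-11, Pow(y, 2)) (Function('a')(y) = Add(Mul(y, y), -11) = Add(Pow(y, 2), -11) = Add(-11, Pow(y, 2)))
Add(Add(Function('a')(Mul(Add(417, 506), Pow(-27, -1))), 897455), Mul(-1, 2493527)) = Add(Add(Add(-11, Pow(Mul(Add(417, 506), Pow(-27, -1)), 2)), 897455), Mul(-1, 2493527)) = Add(Add(Add(-11, Pow(Mul(923, Rational(-1, 27)), 2)), 897455), -2493527) = Add(Add(Add(-11, Pow(Rational(-923, 27), 2)), 897455), -2493527) = Add(Add(Add(-11, Rational(851929, 729)), 897455), -2493527) = Add(Add(Rational(843910, 729), 897455), -2493527) = Add(Rational(655088605, 729), -2493527) = Rational(-1162692578, 729)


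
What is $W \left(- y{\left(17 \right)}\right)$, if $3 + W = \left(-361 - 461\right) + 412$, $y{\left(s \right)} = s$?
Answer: $7021$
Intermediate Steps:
$W = -413$ ($W = -3 + \left(\left(-361 - 461\right) + 412\right) = -3 + \left(-822 + 412\right) = -3 - 410 = -413$)
$W \left(- y{\left(17 \right)}\right) = - 413 \left(\left(-1\right) 17\right) = \left(-413\right) \left(-17\right) = 7021$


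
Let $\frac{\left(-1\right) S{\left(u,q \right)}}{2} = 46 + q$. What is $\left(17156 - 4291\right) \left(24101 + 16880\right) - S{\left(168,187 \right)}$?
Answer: $527221031$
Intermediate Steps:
$S{\left(u,q \right)} = -92 - 2 q$ ($S{\left(u,q \right)} = - 2 \left(46 + q\right) = -92 - 2 q$)
$\left(17156 - 4291\right) \left(24101 + 16880\right) - S{\left(168,187 \right)} = \left(17156 - 4291\right) \left(24101 + 16880\right) - \left(-92 - 374\right) = 12865 \cdot 40981 - \left(-92 - 374\right) = 527220565 - -466 = 527220565 + 466 = 527221031$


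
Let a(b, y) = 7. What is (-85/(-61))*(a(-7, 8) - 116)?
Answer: -9265/61 ≈ -151.89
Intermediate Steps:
(-85/(-61))*(a(-7, 8) - 116) = (-85/(-61))*(7 - 116) = -85*(-1/61)*(-109) = (85/61)*(-109) = -9265/61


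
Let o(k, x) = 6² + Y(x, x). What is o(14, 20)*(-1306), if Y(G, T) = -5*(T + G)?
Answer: 214184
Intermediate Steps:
Y(G, T) = -5*G - 5*T (Y(G, T) = -5*(G + T) = -5*G - 5*T)
o(k, x) = 36 - 10*x (o(k, x) = 6² + (-5*x - 5*x) = 36 - 10*x)
o(14, 20)*(-1306) = (36 - 10*20)*(-1306) = (36 - 200)*(-1306) = -164*(-1306) = 214184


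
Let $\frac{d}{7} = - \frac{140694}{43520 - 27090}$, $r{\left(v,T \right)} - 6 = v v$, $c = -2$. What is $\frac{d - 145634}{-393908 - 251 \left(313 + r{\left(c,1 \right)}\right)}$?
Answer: $\frac{1196875739}{3901968915} \approx 0.30674$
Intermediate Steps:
$r{\left(v,T \right)} = 6 + v^{2}$ ($r{\left(v,T \right)} = 6 + v v = 6 + v^{2}$)
$d = - \frac{492429}{8215}$ ($d = 7 \left(- \frac{140694}{43520 - 27090}\right) = 7 \left(- \frac{140694}{16430}\right) = 7 \left(\left(-140694\right) \frac{1}{16430}\right) = 7 \left(- \frac{70347}{8215}\right) = - \frac{492429}{8215} \approx -59.943$)
$\frac{d - 145634}{-393908 - 251 \left(313 + r{\left(c,1 \right)}\right)} = \frac{- \frac{492429}{8215} - 145634}{-393908 - 251 \left(313 + \left(6 + \left(-2\right)^{2}\right)\right)} = - \frac{1196875739}{8215 \left(-393908 - 251 \left(313 + \left(6 + 4\right)\right)\right)} = - \frac{1196875739}{8215 \left(-393908 - 251 \left(313 + 10\right)\right)} = - \frac{1196875739}{8215 \left(-393908 - 81073\right)} = - \frac{1196875739}{8215 \left(-474981\right)} = \left(- \frac{1196875739}{8215}\right) \left(- \frac{1}{474981}\right) = \frac{1196875739}{3901968915}$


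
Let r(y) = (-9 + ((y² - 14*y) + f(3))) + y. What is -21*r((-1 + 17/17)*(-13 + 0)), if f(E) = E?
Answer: 126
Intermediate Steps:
r(y) = -6 + y² - 13*y (r(y) = (-9 + ((y² - 14*y) + 3)) + y = (-9 + (3 + y² - 14*y)) + y = (-6 + y² - 14*y) + y = -6 + y² - 13*y)
-21*r((-1 + 17/17)*(-13 + 0)) = -21*(-6 + ((-1 + 17/17)*(-13 + 0))² - 13*(-1 + 17/17)*(-13 + 0)) = -21*(-6 + ((-1 + 17*(1/17))*(-13))² - 13*(-1 + 17*(1/17))*(-13)) = -21*(-6 + ((-1 + 1)*(-13))² - 13*(-1 + 1)*(-13)) = -21*(-6 + (0*(-13))² - 0*(-13)) = -21*(-6 + 0² - 13*0) = -21*(-6 + 0 + 0) = -21*(-6) = 126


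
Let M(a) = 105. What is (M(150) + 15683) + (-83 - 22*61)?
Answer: 14363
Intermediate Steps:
(M(150) + 15683) + (-83 - 22*61) = (105 + 15683) + (-83 - 22*61) = 15788 + (-83 - 1342) = 15788 - 1425 = 14363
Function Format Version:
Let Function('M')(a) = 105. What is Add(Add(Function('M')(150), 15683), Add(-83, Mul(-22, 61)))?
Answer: 14363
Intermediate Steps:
Add(Add(Function('M')(150), 15683), Add(-83, Mul(-22, 61))) = Add(Add(105, 15683), Add(-83, Mul(-22, 61))) = Add(15788, Add(-83, -1342)) = Add(15788, -1425) = 14363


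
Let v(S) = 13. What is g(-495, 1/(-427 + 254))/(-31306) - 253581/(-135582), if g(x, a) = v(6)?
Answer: 661403685/353710841 ≈ 1.8699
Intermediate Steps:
g(x, a) = 13
g(-495, 1/(-427 + 254))/(-31306) - 253581/(-135582) = 13/(-31306) - 253581/(-135582) = 13*(-1/31306) - 253581*(-1/135582) = -13/31306 + 84527/45194 = 661403685/353710841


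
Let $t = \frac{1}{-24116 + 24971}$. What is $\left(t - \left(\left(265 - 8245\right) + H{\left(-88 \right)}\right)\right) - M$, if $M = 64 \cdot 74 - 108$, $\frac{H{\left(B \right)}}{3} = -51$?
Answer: $\frac{2996776}{855} \approx 3505.0$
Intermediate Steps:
$H{\left(B \right)} = -153$ ($H{\left(B \right)} = 3 \left(-51\right) = -153$)
$t = \frac{1}{855} \approx 0.0011696$
$M = 4628$ ($M = 4736 - 108 = 4628$)
$\left(t - \left(\left(265 - 8245\right) + H{\left(-88 \right)}\right)\right) - M = \left(\frac{1}{855} - \left(\left(265 - 8245\right) - 153\right)\right) - 4628 = \left(\frac{1}{855} - \left(-7980 - 153\right)\right) - 4628 = \left(\frac{1}{855} - -8133\right) - 4628 = \left(\frac{1}{855} + 8133\right) - 4628 = \frac{6953716}{855} - 4628 = \frac{2996776}{855}$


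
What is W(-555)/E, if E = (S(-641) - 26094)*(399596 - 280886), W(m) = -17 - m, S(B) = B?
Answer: -269/1586855925 ≈ -1.6952e-7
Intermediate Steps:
E = -3173711850 (E = (-641 - 26094)*(399596 - 280886) = -26735*118710 = -3173711850)
W(-555)/E = (-17 - 1*(-555))/(-3173711850) = (-17 + 555)*(-1/3173711850) = 538*(-1/3173711850) = -269/1586855925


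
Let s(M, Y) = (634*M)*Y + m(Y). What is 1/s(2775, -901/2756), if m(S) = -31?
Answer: -26/14955281 ≈ -1.7385e-6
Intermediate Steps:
s(M, Y) = -31 + 634*M*Y (s(M, Y) = (634*M)*Y - 31 = 634*M*Y - 31 = -31 + 634*M*Y)
1/s(2775, -901/2756) = 1/(-31 + 634*2775*(-901/2756)) = 1/(-31 + 634*2775*(-901*1/2756)) = 1/(-31 + 634*2775*(-17/52)) = 1/(-31 - 14954475/26) = 1/(-14955281/26) = -26/14955281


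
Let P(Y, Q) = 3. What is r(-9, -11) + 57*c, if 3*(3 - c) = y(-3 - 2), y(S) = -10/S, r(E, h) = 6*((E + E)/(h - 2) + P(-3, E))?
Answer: 2071/13 ≈ 159.31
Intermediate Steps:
r(E, h) = 18 + 12*E/(-2 + h) (r(E, h) = 6*((E + E)/(h - 2) + 3) = 6*((2*E)/(-2 + h) + 3) = 6*(2*E/(-2 + h) + 3) = 6*(3 + 2*E/(-2 + h)) = 18 + 12*E/(-2 + h))
c = 7/3 (c = 3 - (-10)/(3*(-3 - 2)) = 3 - (-10)/(3*(-5)) = 3 - (-10)*(-1)/(3*5) = 3 - ⅓*2 = 3 - ⅔ = 7/3 ≈ 2.3333)
r(-9, -11) + 57*c = 6*(-6 + 2*(-9) + 3*(-11))/(-2 - 11) + 57*(7/3) = 6*(-6 - 18 - 33)/(-13) + 133 = 6*(-1/13)*(-57) + 133 = 342/13 + 133 = 2071/13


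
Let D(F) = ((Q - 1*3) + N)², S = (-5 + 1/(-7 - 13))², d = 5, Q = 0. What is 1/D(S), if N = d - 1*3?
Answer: 1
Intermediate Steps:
S = 10201/400 (S = (-5 + 1/(-20))² = (-5 - 1/20)² = (-101/20)² = 10201/400 ≈ 25.503)
N = 2 (N = 5 - 1*3 = 5 - 3 = 2)
D(F) = 1 (D(F) = ((0 - 1*3) + 2)² = ((0 - 3) + 2)² = (-3 + 2)² = (-1)² = 1)
1/D(S) = 1/1 = 1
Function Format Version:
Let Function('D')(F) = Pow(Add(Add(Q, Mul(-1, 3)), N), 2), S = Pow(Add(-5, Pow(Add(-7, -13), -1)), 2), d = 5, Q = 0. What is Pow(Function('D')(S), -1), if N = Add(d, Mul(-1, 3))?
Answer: 1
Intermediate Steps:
S = Rational(10201, 400) (S = Pow(Add(-5, Pow(-20, -1)), 2) = Pow(Add(-5, Rational(-1, 20)), 2) = Pow(Rational(-101, 20), 2) = Rational(10201, 400) ≈ 25.503)
N = 2 (N = Add(5, Mul(-1, 3)) = Add(5, -3) = 2)
Function('D')(F) = 1 (Function('D')(F) = Pow(Add(Add(0, Mul(-1, 3)), 2), 2) = Pow(Add(Add(0, -3), 2), 2) = Pow(Add(-3, 2), 2) = Pow(-1, 2) = 1)
Pow(Function('D')(S), -1) = Pow(1, -1) = 1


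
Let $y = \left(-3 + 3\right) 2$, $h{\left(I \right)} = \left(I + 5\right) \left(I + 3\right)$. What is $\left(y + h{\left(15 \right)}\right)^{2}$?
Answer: $129600$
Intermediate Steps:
$h{\left(I \right)} = \left(3 + I\right) \left(5 + I\right)$ ($h{\left(I \right)} = \left(5 + I\right) \left(3 + I\right) = \left(3 + I\right) \left(5 + I\right)$)
$y = 0$ ($y = 0 \cdot 2 = 0$)
$\left(y + h{\left(15 \right)}\right)^{2} = \left(0 + \left(15 + 15^{2} + 8 \cdot 15\right)\right)^{2} = \left(0 + \left(15 + 225 + 120\right)\right)^{2} = \left(0 + 360\right)^{2} = 360^{2} = 129600$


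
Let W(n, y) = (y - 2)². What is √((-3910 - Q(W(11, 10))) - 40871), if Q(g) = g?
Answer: I*√44845 ≈ 211.77*I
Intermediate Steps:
W(n, y) = (-2 + y)²
√((-3910 - Q(W(11, 10))) - 40871) = √((-3910 - (-2 + 10)²) - 40871) = √((-3910 - 1*8²) - 40871) = √((-3910 - 1*64) - 40871) = √((-3910 - 64) - 40871) = √(-3974 - 40871) = √(-44845) = I*√44845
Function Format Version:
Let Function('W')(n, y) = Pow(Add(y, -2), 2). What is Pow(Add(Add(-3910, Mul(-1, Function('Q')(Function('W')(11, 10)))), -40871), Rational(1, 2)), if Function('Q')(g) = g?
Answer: Mul(I, Pow(44845, Rational(1, 2))) ≈ Mul(211.77, I)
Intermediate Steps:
Function('W')(n, y) = Pow(Add(-2, y), 2)
Pow(Add(Add(-3910, Mul(-1, Function('Q')(Function('W')(11, 10)))), -40871), Rational(1, 2)) = Pow(Add(Add(-3910, Mul(-1, Pow(Add(-2, 10), 2))), -40871), Rational(1, 2)) = Pow(Add(Add(-3910, Mul(-1, Pow(8, 2))), -40871), Rational(1, 2)) = Pow(Add(Add(-3910, Mul(-1, 64)), -40871), Rational(1, 2)) = Pow(Add(Add(-3910, -64), -40871), Rational(1, 2)) = Pow(Add(-3974, -40871), Rational(1, 2)) = Pow(-44845, Rational(1, 2)) = Mul(I, Pow(44845, Rational(1, 2)))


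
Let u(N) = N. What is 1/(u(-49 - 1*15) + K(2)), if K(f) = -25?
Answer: -1/89 ≈ -0.011236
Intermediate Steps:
1/(u(-49 - 1*15) + K(2)) = 1/((-49 - 1*15) - 25) = 1/((-49 - 15) - 25) = 1/(-64 - 25) = 1/(-89) = -1/89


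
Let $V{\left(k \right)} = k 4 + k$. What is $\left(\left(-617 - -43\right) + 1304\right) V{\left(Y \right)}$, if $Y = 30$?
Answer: $109500$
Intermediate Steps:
$V{\left(k \right)} = 5 k$ ($V{\left(k \right)} = 4 k + k = 5 k$)
$\left(\left(-617 - -43\right) + 1304\right) V{\left(Y \right)} = \left(\left(-617 - -43\right) + 1304\right) 5 \cdot 30 = \left(\left(-617 + 43\right) + 1304\right) 150 = \left(-574 + 1304\right) 150 = 730 \cdot 150 = 109500$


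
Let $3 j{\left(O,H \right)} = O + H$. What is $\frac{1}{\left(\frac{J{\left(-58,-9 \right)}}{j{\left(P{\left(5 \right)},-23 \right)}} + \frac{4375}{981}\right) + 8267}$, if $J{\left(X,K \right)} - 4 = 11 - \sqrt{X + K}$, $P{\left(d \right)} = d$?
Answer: $\frac{15915448719}{131604208203422} - \frac{320787 i \sqrt{67}}{131604208203422} \approx 0.00012093 - 1.9952 \cdot 10^{-8} i$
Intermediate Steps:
$J{\left(X,K \right)} = 15 - \sqrt{K + X}$ ($J{\left(X,K \right)} = 4 - \left(-11 + \sqrt{X + K}\right) = 4 - \left(-11 + \sqrt{K + X}\right) = 15 - \sqrt{K + X}$)
$j{\left(O,H \right)} = \frac{H}{3} + \frac{O}{3}$ ($j{\left(O,H \right)} = \frac{O + H}{3} = \frac{H + O}{3} = \frac{H}{3} + \frac{O}{3}$)
$\frac{1}{\left(\frac{J{\left(-58,-9 \right)}}{j{\left(P{\left(5 \right)},-23 \right)}} + \frac{4375}{981}\right) + 8267} = \frac{1}{\left(\frac{15 - \sqrt{-9 - 58}}{\frac{1}{3} \left(-23\right) + \frac{1}{3} \cdot 5} + \frac{4375}{981}\right) + 8267} = \frac{1}{\left(\frac{15 - \sqrt{-67}}{- \frac{23}{3} + \frac{5}{3}} + 4375 \cdot \frac{1}{981}\right) + 8267} = \frac{1}{\left(\frac{15 - i \sqrt{67}}{-6} + \frac{4375}{981}\right) + 8267} = \frac{1}{\left(\left(15 - i \sqrt{67}\right) \left(- \frac{1}{6}\right) + \frac{4375}{981}\right) + 8267} = \frac{1}{\left(\left(- \frac{5}{2} + \frac{i \sqrt{67}}{6}\right) + \frac{4375}{981}\right) + 8267} = \frac{1}{\left(\frac{3845}{1962} + \frac{i \sqrt{67}}{6}\right) + 8267} = \frac{1}{\frac{16223699}{1962} + \frac{i \sqrt{67}}{6}}$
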